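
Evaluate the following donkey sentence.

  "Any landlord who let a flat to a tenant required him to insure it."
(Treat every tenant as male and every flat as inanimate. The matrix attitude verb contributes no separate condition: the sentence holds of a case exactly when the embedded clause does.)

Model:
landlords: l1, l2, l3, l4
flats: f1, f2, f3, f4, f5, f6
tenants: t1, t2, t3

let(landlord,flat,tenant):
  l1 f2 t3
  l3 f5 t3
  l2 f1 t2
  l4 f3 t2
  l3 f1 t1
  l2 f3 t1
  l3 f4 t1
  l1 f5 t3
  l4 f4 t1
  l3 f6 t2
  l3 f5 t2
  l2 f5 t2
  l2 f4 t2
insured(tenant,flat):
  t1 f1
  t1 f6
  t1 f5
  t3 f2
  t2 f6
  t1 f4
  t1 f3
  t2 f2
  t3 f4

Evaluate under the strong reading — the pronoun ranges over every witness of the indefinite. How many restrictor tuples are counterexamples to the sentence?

7

"him" takes "a tenant" as antecedent and "it" takes "a flat"; both are donkey pronouns co-varying with the restrictor.
Strong reading: for every (l,f,t) with let(l,f,t), insured(t,f).
Restrictor triples: (l1,f2,t3)→insured(t3,f2) ✓  (l1,f5,t3)→insured(t3,f5) ✗  (l2,f1,t2)→insured(t2,f1) ✗  (l2,f3,t1)→insured(t1,f3) ✓  (l2,f4,t2)→insured(t2,f4) ✗  (l2,f5,t2)→insured(t2,f5) ✗  (l3,f1,t1)→insured(t1,f1) ✓  (l3,f4,t1)→insured(t1,f4) ✓  (l3,f5,t2)→insured(t2,f5) ✗  (l3,f5,t3)→insured(t3,f5) ✗  (l3,f6,t2)→insured(t2,f6) ✓  (l4,f3,t2)→insured(t2,f3) ✗  (l4,f4,t1)→insured(t1,f4) ✓
Counterexamples (restrictor triples failing the scope): 7.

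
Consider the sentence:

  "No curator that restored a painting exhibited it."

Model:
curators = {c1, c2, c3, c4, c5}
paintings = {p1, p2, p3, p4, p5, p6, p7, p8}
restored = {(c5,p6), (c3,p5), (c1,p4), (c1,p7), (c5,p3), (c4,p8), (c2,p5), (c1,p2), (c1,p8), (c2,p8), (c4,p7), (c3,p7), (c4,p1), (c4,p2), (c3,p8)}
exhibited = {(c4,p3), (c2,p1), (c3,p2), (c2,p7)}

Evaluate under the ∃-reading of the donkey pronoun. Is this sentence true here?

"it" takes "a painting" as antecedent — a donkey pronoun bound across the clause boundary.
Truth condition: for no (c,p) with restored(c,p) does exhibited(c,p) hold.
Restrictor pairs — does the scope hold? (c1,p2):fails  (c1,p4):fails  (c1,p7):fails  (c1,p8):fails  (c2,p5):fails  (c2,p8):fails  (c3,p5):fails  (c3,p7):fails  (c3,p8):fails  (c4,p1):fails  (c4,p2):fails  (c4,p7):fails  (c4,p8):fails  (c5,p3):fails  (c5,p6):fails
Scope holds for no restrictor pair, so the sentence is true.

True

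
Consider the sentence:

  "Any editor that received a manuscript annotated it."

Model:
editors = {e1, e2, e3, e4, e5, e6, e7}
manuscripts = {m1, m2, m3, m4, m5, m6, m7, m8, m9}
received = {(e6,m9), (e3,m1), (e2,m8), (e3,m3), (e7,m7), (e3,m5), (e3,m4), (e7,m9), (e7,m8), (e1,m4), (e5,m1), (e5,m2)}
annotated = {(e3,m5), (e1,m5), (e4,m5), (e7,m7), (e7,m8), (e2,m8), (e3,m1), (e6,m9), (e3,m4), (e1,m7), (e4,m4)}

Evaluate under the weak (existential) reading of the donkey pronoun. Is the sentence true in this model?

"it" takes "a manuscript" as antecedent — a donkey pronoun bound across the clause boundary.
Weak reading: every editor e with some received-manuscript has at least one received-manuscript m such that annotated(e,m).
Per editor: e1:✗  e2:✓  e3:✓  e5:✗  e6:✓  e7:✓
e1 has no witness among its received-manuscripts.

False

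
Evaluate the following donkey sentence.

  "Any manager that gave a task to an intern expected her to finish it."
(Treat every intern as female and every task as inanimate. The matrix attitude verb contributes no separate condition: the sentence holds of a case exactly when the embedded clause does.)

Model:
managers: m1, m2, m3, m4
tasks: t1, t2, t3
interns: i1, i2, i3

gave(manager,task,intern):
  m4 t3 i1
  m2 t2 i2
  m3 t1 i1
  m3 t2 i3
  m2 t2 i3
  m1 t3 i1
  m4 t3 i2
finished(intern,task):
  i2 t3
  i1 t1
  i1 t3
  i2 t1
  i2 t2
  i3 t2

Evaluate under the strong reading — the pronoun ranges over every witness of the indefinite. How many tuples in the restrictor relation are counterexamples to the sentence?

0

"her" takes "an intern" as antecedent and "it" takes "a task"; both are donkey pronouns co-varying with the restrictor.
Strong reading: for every (m,t,i) with gave(m,t,i), finished(i,t).
Restrictor triples: (m1,t3,i1)→finished(i1,t3) ✓  (m2,t2,i2)→finished(i2,t2) ✓  (m2,t2,i3)→finished(i3,t2) ✓  (m3,t1,i1)→finished(i1,t1) ✓  (m3,t2,i3)→finished(i3,t2) ✓  (m4,t3,i1)→finished(i1,t3) ✓  (m4,t3,i2)→finished(i2,t3) ✓
Counterexamples (restrictor triples failing the scope): 0.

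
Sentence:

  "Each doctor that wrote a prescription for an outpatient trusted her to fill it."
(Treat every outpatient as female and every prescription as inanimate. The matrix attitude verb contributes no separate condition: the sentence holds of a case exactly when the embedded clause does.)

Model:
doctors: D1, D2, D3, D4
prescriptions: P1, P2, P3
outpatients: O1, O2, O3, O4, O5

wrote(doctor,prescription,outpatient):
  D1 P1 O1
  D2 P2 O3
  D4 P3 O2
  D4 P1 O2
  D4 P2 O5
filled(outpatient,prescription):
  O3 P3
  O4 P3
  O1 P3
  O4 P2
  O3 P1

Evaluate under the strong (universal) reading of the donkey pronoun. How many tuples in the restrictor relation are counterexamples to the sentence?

5

"her" takes "an outpatient" as antecedent and "it" takes "a prescription"; both are donkey pronouns co-varying with the restrictor.
Strong reading: for every (d,p,o) with wrote(d,p,o), filled(o,p).
Restrictor triples: (D1,P1,O1)→filled(O1,P1) ✗  (D2,P2,O3)→filled(O3,P2) ✗  (D4,P1,O2)→filled(O2,P1) ✗  (D4,P2,O5)→filled(O5,P2) ✗  (D4,P3,O2)→filled(O2,P3) ✗
Counterexamples (restrictor triples failing the scope): 5.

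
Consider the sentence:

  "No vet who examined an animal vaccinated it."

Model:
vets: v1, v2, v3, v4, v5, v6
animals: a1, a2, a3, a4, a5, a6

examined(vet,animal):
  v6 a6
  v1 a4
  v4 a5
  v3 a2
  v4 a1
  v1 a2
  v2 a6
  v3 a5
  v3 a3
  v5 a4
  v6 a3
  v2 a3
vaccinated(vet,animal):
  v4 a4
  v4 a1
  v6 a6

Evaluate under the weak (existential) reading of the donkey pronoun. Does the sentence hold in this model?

"it" takes "an animal" as antecedent — a donkey pronoun bound across the clause boundary.
Truth condition: for no (v,a) with examined(v,a) does vaccinated(v,a) hold.
Restrictor pairs — does the scope hold? (v1,a2):fails  (v1,a4):fails  (v2,a3):fails  (v2,a6):fails  (v3,a2):fails  (v3,a3):fails  (v3,a5):fails  (v4,a1):holds  (v4,a5):fails  (v5,a4):fails  (v6,a3):fails  (v6,a6):holds
Scope holds for 2 pair(s), so the sentence is false.

False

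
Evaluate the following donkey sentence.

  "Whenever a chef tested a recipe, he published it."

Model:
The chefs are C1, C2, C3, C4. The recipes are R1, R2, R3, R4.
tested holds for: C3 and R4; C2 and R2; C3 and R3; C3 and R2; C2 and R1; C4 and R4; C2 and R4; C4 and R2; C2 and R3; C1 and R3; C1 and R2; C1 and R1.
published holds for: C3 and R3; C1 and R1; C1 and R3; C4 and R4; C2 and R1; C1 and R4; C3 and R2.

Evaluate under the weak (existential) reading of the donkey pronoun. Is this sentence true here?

"it" takes "a recipe" as antecedent — a donkey pronoun bound across the clause boundary.
Weak reading: every chef c with some tested-recipe has at least one tested-recipe r such that published(c,r).
Per chef: C1:✓  C2:✓  C3:✓  C4:✓
Every chef in the restrictor has a witness.

True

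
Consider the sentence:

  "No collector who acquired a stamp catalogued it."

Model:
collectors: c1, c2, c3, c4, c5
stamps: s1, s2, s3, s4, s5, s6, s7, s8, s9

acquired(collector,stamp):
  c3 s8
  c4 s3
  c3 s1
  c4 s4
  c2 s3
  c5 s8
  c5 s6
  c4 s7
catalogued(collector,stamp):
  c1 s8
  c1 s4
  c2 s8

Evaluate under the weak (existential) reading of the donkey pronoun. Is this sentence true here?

True

"it" takes "a stamp" as antecedent — a donkey pronoun bound across the clause boundary.
Truth condition: for no (c,s) with acquired(c,s) does catalogued(c,s) hold.
Restrictor pairs — does the scope hold? (c2,s3):fails  (c3,s1):fails  (c3,s8):fails  (c4,s3):fails  (c4,s4):fails  (c4,s7):fails  (c5,s6):fails  (c5,s8):fails
Scope holds for no restrictor pair, so the sentence is true.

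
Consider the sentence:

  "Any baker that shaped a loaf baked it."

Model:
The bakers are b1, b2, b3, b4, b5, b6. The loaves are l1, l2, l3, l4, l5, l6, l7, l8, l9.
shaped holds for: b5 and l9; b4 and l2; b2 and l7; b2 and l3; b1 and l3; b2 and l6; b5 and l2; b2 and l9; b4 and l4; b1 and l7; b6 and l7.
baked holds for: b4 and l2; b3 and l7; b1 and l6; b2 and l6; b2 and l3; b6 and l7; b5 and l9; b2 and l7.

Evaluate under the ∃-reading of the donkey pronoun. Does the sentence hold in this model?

"it" takes "a loaf" as antecedent — a donkey pronoun bound across the clause boundary.
Weak reading: every baker b with some shaped-loaf has at least one shaped-loaf l such that baked(b,l).
Per baker: b1:✗  b2:✓  b4:✓  b5:✓  b6:✓
b1 has no witness among its shaped-loaves.

False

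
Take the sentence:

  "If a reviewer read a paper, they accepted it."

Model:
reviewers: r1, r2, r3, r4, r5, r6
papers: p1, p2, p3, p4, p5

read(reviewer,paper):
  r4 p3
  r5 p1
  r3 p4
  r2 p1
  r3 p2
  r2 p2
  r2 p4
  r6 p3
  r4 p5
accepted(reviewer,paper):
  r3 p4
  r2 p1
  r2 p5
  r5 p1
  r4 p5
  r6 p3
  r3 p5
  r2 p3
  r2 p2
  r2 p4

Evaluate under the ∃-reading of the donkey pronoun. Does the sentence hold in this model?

True

"it" takes "a paper" as antecedent — a donkey pronoun bound across the clause boundary.
Weak reading: every reviewer r with some read-paper has at least one read-paper p such that accepted(r,p).
Per reviewer: r2:✓  r3:✓  r4:✓  r5:✓  r6:✓
Every reviewer in the restrictor has a witness.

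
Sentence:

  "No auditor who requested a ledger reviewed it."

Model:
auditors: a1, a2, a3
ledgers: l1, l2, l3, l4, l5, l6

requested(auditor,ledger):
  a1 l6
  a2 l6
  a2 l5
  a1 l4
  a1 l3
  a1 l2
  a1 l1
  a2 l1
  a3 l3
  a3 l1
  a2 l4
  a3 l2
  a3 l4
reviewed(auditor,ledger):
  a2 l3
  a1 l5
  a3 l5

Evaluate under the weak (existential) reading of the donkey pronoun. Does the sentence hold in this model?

"it" takes "a ledger" as antecedent — a donkey pronoun bound across the clause boundary.
Truth condition: for no (a,l) with requested(a,l) does reviewed(a,l) hold.
Restrictor pairs — does the scope hold? (a1,l1):fails  (a1,l2):fails  (a1,l3):fails  (a1,l4):fails  (a1,l6):fails  (a2,l1):fails  (a2,l4):fails  (a2,l5):fails  (a2,l6):fails  (a3,l1):fails  (a3,l2):fails  (a3,l3):fails  (a3,l4):fails
Scope holds for no restrictor pair, so the sentence is true.

True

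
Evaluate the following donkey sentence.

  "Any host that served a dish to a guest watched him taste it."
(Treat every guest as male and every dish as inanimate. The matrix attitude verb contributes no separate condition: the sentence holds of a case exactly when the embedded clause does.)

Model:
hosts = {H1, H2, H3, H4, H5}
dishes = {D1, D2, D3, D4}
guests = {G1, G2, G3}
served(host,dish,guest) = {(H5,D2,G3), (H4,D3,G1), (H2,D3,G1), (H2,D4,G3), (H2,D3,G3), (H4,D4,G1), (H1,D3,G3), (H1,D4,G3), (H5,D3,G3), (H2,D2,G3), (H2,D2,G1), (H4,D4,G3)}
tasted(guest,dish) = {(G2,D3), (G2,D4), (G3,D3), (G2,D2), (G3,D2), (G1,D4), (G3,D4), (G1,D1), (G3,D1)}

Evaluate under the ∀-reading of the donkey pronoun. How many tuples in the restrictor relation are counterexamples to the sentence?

"him" takes "a guest" as antecedent and "it" takes "a dish"; both are donkey pronouns co-varying with the restrictor.
Strong reading: for every (h,d,g) with served(h,d,g), tasted(g,d).
Restrictor triples: (H1,D3,G3)→tasted(G3,D3) ✓  (H1,D4,G3)→tasted(G3,D4) ✓  (H2,D2,G1)→tasted(G1,D2) ✗  (H2,D2,G3)→tasted(G3,D2) ✓  (H2,D3,G1)→tasted(G1,D3) ✗  (H2,D3,G3)→tasted(G3,D3) ✓  (H2,D4,G3)→tasted(G3,D4) ✓  (H4,D3,G1)→tasted(G1,D3) ✗  (H4,D4,G1)→tasted(G1,D4) ✓  (H4,D4,G3)→tasted(G3,D4) ✓  (H5,D2,G3)→tasted(G3,D2) ✓  (H5,D3,G3)→tasted(G3,D3) ✓
Counterexamples (restrictor triples failing the scope): 3.

3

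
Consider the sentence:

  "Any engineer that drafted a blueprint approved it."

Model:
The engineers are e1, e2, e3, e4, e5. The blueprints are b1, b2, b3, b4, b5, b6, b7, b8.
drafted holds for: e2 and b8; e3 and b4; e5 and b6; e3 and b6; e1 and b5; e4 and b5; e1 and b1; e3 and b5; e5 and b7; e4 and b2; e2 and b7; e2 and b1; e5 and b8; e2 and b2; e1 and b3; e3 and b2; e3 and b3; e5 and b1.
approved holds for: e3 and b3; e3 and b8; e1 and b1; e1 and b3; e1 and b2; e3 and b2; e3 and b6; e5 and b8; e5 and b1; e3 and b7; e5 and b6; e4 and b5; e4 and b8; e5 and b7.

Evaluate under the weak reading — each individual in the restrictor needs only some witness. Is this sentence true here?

"it" takes "a blueprint" as antecedent — a donkey pronoun bound across the clause boundary.
Weak reading: every engineer e with some drafted-blueprint has at least one drafted-blueprint b such that approved(e,b).
Per engineer: e1:✓  e2:✗  e3:✓  e4:✓  e5:✓
e2 has no witness among its drafted-blueprints.

False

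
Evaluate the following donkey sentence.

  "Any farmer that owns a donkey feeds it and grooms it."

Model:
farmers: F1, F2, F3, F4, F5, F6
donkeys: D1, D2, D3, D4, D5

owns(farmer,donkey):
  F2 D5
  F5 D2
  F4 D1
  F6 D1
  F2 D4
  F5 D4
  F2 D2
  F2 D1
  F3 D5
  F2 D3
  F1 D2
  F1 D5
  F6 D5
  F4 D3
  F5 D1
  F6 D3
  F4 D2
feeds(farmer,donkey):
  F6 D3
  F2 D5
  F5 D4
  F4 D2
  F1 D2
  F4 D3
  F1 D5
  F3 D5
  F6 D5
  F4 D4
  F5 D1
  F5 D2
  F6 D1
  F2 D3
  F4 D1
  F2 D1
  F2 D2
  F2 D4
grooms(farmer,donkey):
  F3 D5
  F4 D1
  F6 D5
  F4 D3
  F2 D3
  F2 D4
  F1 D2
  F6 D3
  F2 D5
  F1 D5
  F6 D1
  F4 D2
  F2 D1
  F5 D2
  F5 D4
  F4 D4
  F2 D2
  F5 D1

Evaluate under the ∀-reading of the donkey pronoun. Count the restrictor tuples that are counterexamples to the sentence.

0

"it" takes "a donkey" as antecedent — a donkey pronoun bound across the clause boundary.
Strong reading: for every (f,d) with owns(f,d), feeds(f,d) ∧ grooms(f,d).
Restrictor pairs: (F1,D2) ✓  (F1,D5) ✓  (F2,D1) ✓  (F2,D2) ✓  (F2,D3) ✓  (F2,D4) ✓  (F2,D5) ✓  (F3,D5) ✓  (F4,D1) ✓  (F4,D2) ✓  (F4,D3) ✓  (F5,D1) ✓  (F5,D2) ✓  (F5,D4) ✓  (F6,D1) ✓  (F6,D3) ✓  (F6,D5) ✓
Counterexamples (restrictor pairs failing the scope): 0.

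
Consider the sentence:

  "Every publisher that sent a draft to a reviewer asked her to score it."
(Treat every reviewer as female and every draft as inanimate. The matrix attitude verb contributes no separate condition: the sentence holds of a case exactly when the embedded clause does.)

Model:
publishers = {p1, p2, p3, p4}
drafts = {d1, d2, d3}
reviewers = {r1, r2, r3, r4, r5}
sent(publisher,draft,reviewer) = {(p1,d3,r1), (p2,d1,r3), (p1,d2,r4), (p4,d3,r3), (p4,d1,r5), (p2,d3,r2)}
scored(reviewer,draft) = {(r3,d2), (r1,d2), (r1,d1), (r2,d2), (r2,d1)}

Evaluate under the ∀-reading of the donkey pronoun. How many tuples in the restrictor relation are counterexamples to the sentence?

6

"her" takes "a reviewer" as antecedent and "it" takes "a draft"; both are donkey pronouns co-varying with the restrictor.
Strong reading: for every (p,d,r) with sent(p,d,r), scored(r,d).
Restrictor triples: (p1,d2,r4)→scored(r4,d2) ✗  (p1,d3,r1)→scored(r1,d3) ✗  (p2,d1,r3)→scored(r3,d1) ✗  (p2,d3,r2)→scored(r2,d3) ✗  (p4,d1,r5)→scored(r5,d1) ✗  (p4,d3,r3)→scored(r3,d3) ✗
Counterexamples (restrictor triples failing the scope): 6.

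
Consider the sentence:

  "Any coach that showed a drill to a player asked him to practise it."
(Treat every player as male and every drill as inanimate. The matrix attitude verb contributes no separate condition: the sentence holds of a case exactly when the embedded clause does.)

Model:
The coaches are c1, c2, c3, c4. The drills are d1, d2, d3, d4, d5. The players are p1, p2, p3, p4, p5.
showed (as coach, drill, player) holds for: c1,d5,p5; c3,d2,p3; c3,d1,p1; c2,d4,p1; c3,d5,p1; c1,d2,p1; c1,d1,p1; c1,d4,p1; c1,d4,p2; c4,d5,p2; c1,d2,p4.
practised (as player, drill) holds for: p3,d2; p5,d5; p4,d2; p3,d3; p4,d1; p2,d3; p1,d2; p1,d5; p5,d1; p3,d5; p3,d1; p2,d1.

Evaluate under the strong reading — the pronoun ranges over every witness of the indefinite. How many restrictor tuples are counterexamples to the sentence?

"him" takes "a player" as antecedent and "it" takes "a drill"; both are donkey pronouns co-varying with the restrictor.
Strong reading: for every (c,d,p) with showed(c,d,p), practised(p,d).
Restrictor triples: (c1,d1,p1)→practised(p1,d1) ✗  (c1,d2,p1)→practised(p1,d2) ✓  (c1,d2,p4)→practised(p4,d2) ✓  (c1,d4,p1)→practised(p1,d4) ✗  (c1,d4,p2)→practised(p2,d4) ✗  (c1,d5,p5)→practised(p5,d5) ✓  (c2,d4,p1)→practised(p1,d4) ✗  (c3,d1,p1)→practised(p1,d1) ✗  (c3,d2,p3)→practised(p3,d2) ✓  (c3,d5,p1)→practised(p1,d5) ✓  (c4,d5,p2)→practised(p2,d5) ✗
Counterexamples (restrictor triples failing the scope): 6.

6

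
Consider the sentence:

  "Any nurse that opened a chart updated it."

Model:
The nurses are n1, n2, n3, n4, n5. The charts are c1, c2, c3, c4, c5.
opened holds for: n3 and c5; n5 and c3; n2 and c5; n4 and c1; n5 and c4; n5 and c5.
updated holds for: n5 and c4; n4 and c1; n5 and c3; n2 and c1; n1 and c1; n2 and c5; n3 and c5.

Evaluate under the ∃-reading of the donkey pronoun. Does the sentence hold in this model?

"it" takes "a chart" as antecedent — a donkey pronoun bound across the clause boundary.
Weak reading: every nurse n with some opened-chart has at least one opened-chart c such that updated(n,c).
Per nurse: n2:✓  n3:✓  n4:✓  n5:✓
Every nurse in the restrictor has a witness.

True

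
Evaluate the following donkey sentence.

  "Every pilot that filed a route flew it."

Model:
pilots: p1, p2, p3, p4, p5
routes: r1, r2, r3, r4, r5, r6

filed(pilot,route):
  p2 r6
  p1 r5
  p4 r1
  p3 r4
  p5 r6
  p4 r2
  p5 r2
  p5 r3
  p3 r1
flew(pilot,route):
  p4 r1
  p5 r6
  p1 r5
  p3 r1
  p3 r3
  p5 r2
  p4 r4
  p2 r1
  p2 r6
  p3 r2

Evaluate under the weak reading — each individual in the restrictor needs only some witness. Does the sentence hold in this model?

True

"it" takes "a route" as antecedent — a donkey pronoun bound across the clause boundary.
Weak reading: every pilot p with some filed-route has at least one filed-route r such that flew(p,r).
Per pilot: p1:✓  p2:✓  p3:✓  p4:✓  p5:✓
Every pilot in the restrictor has a witness.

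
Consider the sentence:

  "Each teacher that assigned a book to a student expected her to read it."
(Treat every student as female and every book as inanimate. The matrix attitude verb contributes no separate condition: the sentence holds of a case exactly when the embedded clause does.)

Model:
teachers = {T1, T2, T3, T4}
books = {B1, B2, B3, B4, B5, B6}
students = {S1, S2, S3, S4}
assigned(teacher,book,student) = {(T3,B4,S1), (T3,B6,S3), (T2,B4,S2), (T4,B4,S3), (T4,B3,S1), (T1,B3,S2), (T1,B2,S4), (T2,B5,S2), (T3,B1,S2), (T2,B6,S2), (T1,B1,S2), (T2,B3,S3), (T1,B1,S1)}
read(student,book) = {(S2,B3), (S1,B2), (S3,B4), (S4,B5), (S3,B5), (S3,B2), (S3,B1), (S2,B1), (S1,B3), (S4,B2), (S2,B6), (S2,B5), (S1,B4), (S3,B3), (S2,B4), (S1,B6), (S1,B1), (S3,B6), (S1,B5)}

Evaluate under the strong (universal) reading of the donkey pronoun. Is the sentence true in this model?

True

"her" takes "a student" as antecedent and "it" takes "a book"; both are donkey pronouns co-varying with the restrictor.
Strong reading: for every (t,b,s) with assigned(t,b,s), read(s,b).
Restrictor triples: (T1,B1,S1)→read(S1,B1) ✓  (T1,B1,S2)→read(S2,B1) ✓  (T1,B2,S4)→read(S4,B2) ✓  (T1,B3,S2)→read(S2,B3) ✓  (T2,B3,S3)→read(S3,B3) ✓  (T2,B4,S2)→read(S2,B4) ✓  (T2,B5,S2)→read(S2,B5) ✓  (T2,B6,S2)→read(S2,B6) ✓  (T3,B1,S2)→read(S2,B1) ✓  (T3,B4,S1)→read(S1,B4) ✓  (T3,B6,S3)→read(S3,B6) ✓  (T4,B3,S1)→read(S1,B3) ✓  (T4,B4,S3)→read(S3,B4) ✓
Every restrictor triple satisfies the scope.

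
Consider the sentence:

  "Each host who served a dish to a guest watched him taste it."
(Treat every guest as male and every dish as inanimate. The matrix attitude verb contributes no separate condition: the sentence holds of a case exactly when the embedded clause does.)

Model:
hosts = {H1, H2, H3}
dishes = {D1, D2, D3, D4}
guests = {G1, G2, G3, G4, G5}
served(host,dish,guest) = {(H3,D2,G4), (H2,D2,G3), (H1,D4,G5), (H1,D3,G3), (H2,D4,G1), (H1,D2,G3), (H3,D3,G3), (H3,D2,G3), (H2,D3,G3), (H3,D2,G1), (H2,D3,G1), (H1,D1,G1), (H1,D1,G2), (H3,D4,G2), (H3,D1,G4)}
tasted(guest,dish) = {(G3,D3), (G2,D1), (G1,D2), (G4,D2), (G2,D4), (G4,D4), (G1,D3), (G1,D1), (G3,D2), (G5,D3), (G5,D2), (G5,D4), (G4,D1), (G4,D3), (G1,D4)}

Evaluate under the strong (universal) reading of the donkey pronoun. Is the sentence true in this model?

"him" takes "a guest" as antecedent and "it" takes "a dish"; both are donkey pronouns co-varying with the restrictor.
Strong reading: for every (h,d,g) with served(h,d,g), tasted(g,d).
Restrictor triples: (H1,D1,G1)→tasted(G1,D1) ✓  (H1,D1,G2)→tasted(G2,D1) ✓  (H1,D2,G3)→tasted(G3,D2) ✓  (H1,D3,G3)→tasted(G3,D3) ✓  (H1,D4,G5)→tasted(G5,D4) ✓  (H2,D2,G3)→tasted(G3,D2) ✓  (H2,D3,G1)→tasted(G1,D3) ✓  (H2,D3,G3)→tasted(G3,D3) ✓  (H2,D4,G1)→tasted(G1,D4) ✓  (H3,D1,G4)→tasted(G4,D1) ✓  (H3,D2,G1)→tasted(G1,D2) ✓  (H3,D2,G3)→tasted(G3,D2) ✓  (H3,D2,G4)→tasted(G4,D2) ✓  (H3,D3,G3)→tasted(G3,D3) ✓  (H3,D4,G2)→tasted(G2,D4) ✓
Every restrictor triple satisfies the scope.

True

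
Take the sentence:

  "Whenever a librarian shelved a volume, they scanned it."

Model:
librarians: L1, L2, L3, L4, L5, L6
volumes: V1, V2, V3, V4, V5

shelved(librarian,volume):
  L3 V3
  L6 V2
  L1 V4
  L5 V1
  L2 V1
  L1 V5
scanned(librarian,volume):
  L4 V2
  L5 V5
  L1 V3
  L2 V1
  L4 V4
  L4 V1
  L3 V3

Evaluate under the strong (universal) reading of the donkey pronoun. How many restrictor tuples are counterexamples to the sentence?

4

"it" takes "a volume" as antecedent — a donkey pronoun bound across the clause boundary.
Strong reading: for every (l,v) with shelved(l,v), scanned(l,v).
Restrictor pairs: (L1,V4) ✗  (L1,V5) ✗  (L2,V1) ✓  (L3,V3) ✓  (L5,V1) ✗  (L6,V2) ✗
Counterexamples (restrictor pairs failing the scope): 4.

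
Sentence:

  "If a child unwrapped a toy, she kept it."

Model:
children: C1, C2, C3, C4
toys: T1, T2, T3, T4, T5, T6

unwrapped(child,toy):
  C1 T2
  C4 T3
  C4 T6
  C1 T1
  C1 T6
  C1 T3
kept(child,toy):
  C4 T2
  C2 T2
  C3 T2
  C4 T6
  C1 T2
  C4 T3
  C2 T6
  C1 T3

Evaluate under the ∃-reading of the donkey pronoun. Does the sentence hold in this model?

"it" takes "a toy" as antecedent — a donkey pronoun bound across the clause boundary.
Weak reading: every child c with some unwrapped-toy has at least one unwrapped-toy t such that kept(c,t).
Per child: C1:✓  C4:✓
Every child in the restrictor has a witness.

True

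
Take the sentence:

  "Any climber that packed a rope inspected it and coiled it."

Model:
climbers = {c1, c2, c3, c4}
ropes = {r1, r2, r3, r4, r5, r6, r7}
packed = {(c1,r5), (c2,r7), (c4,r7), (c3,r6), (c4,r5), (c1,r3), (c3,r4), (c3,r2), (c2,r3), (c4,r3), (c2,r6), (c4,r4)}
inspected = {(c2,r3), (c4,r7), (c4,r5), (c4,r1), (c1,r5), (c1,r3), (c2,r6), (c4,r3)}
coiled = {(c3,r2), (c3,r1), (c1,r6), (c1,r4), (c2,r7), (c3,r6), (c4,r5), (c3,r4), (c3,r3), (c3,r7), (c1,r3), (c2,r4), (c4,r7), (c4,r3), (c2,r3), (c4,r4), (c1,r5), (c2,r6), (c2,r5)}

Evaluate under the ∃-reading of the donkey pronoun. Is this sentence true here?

"it" takes "a rope" as antecedent — a donkey pronoun bound across the clause boundary.
Weak reading: every climber c with some packed-rope has at least one packed-rope r such that inspected(c,r) ∧ coiled(c,r).
Per climber: c1:✓  c2:✓  c3:✗  c4:✓
c3 has no witness among its packed-ropes.

False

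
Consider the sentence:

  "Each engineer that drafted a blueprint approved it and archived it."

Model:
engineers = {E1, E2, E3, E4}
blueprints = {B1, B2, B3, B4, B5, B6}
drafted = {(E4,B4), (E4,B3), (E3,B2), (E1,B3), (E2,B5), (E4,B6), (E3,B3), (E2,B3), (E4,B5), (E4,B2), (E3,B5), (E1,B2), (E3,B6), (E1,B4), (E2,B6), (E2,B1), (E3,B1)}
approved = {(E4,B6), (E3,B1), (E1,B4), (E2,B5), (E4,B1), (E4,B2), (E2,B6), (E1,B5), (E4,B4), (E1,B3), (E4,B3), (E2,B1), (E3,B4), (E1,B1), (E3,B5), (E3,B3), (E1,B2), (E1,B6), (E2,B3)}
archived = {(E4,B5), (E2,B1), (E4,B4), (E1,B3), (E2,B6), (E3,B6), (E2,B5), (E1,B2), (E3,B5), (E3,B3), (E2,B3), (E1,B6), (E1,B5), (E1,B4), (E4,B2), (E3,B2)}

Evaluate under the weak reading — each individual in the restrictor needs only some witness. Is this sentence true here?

True

"it" takes "a blueprint" as antecedent — a donkey pronoun bound across the clause boundary.
Weak reading: every engineer e with some drafted-blueprint has at least one drafted-blueprint b such that approved(e,b) ∧ archived(e,b).
Per engineer: E1:✓  E2:✓  E3:✓  E4:✓
Every engineer in the restrictor has a witness.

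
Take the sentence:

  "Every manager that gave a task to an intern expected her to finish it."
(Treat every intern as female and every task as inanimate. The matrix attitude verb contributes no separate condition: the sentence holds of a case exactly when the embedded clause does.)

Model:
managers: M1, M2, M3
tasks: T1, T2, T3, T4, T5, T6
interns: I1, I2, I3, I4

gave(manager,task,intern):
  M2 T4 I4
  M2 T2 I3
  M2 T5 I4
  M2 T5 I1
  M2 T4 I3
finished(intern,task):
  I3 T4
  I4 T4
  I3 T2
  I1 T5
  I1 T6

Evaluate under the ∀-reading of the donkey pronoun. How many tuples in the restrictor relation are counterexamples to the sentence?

"her" takes "an intern" as antecedent and "it" takes "a task"; both are donkey pronouns co-varying with the restrictor.
Strong reading: for every (m,t,i) with gave(m,t,i), finished(i,t).
Restrictor triples: (M2,T2,I3)→finished(I3,T2) ✓  (M2,T4,I3)→finished(I3,T4) ✓  (M2,T4,I4)→finished(I4,T4) ✓  (M2,T5,I1)→finished(I1,T5) ✓  (M2,T5,I4)→finished(I4,T5) ✗
Counterexamples (restrictor triples failing the scope): 1.

1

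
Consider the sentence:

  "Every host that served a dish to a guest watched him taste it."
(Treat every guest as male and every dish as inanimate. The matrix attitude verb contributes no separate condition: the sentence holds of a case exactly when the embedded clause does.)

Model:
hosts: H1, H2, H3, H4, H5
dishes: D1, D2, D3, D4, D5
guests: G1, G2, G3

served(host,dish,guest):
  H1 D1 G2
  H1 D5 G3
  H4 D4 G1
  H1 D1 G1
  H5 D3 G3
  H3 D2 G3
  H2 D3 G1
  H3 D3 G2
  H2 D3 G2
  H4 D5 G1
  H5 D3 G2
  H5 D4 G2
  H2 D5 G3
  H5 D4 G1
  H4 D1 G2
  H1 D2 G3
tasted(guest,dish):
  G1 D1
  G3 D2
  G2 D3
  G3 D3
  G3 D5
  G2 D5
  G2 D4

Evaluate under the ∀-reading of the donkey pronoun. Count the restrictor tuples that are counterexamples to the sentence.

6

"him" takes "a guest" as antecedent and "it" takes "a dish"; both are donkey pronouns co-varying with the restrictor.
Strong reading: for every (h,d,g) with served(h,d,g), tasted(g,d).
Restrictor triples: (H1,D1,G1)→tasted(G1,D1) ✓  (H1,D1,G2)→tasted(G2,D1) ✗  (H1,D2,G3)→tasted(G3,D2) ✓  (H1,D5,G3)→tasted(G3,D5) ✓  (H2,D3,G1)→tasted(G1,D3) ✗  (H2,D3,G2)→tasted(G2,D3) ✓  (H2,D5,G3)→tasted(G3,D5) ✓  (H3,D2,G3)→tasted(G3,D2) ✓  (H3,D3,G2)→tasted(G2,D3) ✓  (H4,D1,G2)→tasted(G2,D1) ✗  (H4,D4,G1)→tasted(G1,D4) ✗  (H4,D5,G1)→tasted(G1,D5) ✗  (H5,D3,G2)→tasted(G2,D3) ✓  (H5,D3,G3)→tasted(G3,D3) ✓  (H5,D4,G1)→tasted(G1,D4) ✗  (H5,D4,G2)→tasted(G2,D4) ✓
Counterexamples (restrictor triples failing the scope): 6.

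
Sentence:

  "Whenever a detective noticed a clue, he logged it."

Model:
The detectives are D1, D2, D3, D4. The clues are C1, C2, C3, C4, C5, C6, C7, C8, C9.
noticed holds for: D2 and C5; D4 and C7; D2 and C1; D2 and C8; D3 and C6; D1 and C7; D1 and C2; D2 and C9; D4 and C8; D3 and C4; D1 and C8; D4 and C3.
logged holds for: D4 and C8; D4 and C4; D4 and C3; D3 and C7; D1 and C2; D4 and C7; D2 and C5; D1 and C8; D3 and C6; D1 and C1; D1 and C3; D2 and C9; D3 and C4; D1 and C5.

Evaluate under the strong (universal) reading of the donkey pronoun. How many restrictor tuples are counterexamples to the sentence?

3

"it" takes "a clue" as antecedent — a donkey pronoun bound across the clause boundary.
Strong reading: for every (d,c) with noticed(d,c), logged(d,c).
Restrictor pairs: (D1,C2) ✓  (D1,C7) ✗  (D1,C8) ✓  (D2,C1) ✗  (D2,C5) ✓  (D2,C8) ✗  (D2,C9) ✓  (D3,C4) ✓  (D3,C6) ✓  (D4,C3) ✓  (D4,C7) ✓  (D4,C8) ✓
Counterexamples (restrictor pairs failing the scope): 3.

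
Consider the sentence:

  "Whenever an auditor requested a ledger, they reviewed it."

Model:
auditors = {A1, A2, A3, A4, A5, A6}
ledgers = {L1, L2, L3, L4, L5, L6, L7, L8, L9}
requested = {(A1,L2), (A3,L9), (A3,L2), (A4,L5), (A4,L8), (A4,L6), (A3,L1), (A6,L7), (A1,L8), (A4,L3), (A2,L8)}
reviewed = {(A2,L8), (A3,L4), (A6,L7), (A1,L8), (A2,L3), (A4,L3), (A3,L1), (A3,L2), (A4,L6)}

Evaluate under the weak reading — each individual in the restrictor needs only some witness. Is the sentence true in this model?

"it" takes "a ledger" as antecedent — a donkey pronoun bound across the clause boundary.
Weak reading: every auditor a with some requested-ledger has at least one requested-ledger l such that reviewed(a,l).
Per auditor: A1:✓  A2:✓  A3:✓  A4:✓  A6:✓
Every auditor in the restrictor has a witness.

True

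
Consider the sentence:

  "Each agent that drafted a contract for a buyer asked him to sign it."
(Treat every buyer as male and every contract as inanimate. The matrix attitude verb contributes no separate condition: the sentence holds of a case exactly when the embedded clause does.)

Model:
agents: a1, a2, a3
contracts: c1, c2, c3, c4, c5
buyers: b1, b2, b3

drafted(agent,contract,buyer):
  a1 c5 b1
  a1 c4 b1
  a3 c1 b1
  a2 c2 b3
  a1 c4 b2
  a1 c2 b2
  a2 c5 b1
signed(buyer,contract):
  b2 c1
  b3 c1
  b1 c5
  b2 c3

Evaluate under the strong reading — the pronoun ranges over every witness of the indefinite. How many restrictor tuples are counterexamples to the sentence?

"him" takes "a buyer" as antecedent and "it" takes "a contract"; both are donkey pronouns co-varying with the restrictor.
Strong reading: for every (a,c,b) with drafted(a,c,b), signed(b,c).
Restrictor triples: (a1,c2,b2)→signed(b2,c2) ✗  (a1,c4,b1)→signed(b1,c4) ✗  (a1,c4,b2)→signed(b2,c4) ✗  (a1,c5,b1)→signed(b1,c5) ✓  (a2,c2,b3)→signed(b3,c2) ✗  (a2,c5,b1)→signed(b1,c5) ✓  (a3,c1,b1)→signed(b1,c1) ✗
Counterexamples (restrictor triples failing the scope): 5.

5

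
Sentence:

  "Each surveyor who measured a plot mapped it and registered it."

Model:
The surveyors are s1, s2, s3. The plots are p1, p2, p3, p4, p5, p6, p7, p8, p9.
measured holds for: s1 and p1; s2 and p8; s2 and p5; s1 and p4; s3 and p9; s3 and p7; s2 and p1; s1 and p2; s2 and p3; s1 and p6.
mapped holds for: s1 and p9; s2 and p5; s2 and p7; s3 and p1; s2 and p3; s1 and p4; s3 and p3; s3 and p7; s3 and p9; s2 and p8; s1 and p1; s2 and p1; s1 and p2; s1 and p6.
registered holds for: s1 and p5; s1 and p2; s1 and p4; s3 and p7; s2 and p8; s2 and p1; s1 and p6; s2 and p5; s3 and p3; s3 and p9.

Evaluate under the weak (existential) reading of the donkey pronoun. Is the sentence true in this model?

"it" takes "a plot" as antecedent — a donkey pronoun bound across the clause boundary.
Weak reading: every surveyor s with some measured-plot has at least one measured-plot p such that mapped(s,p) ∧ registered(s,p).
Per surveyor: s1:✓  s2:✓  s3:✓
Every surveyor in the restrictor has a witness.

True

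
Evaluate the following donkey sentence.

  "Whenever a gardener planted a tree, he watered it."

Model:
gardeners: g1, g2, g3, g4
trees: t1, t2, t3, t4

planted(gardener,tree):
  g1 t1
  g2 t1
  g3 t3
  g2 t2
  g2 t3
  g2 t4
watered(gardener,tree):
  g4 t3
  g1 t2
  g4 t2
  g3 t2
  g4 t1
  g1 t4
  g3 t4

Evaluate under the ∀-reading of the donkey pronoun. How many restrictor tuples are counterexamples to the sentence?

"it" takes "a tree" as antecedent — a donkey pronoun bound across the clause boundary.
Strong reading: for every (g,t) with planted(g,t), watered(g,t).
Restrictor pairs: (g1,t1) ✗  (g2,t1) ✗  (g2,t2) ✗  (g2,t3) ✗  (g2,t4) ✗  (g3,t3) ✗
Counterexamples (restrictor pairs failing the scope): 6.

6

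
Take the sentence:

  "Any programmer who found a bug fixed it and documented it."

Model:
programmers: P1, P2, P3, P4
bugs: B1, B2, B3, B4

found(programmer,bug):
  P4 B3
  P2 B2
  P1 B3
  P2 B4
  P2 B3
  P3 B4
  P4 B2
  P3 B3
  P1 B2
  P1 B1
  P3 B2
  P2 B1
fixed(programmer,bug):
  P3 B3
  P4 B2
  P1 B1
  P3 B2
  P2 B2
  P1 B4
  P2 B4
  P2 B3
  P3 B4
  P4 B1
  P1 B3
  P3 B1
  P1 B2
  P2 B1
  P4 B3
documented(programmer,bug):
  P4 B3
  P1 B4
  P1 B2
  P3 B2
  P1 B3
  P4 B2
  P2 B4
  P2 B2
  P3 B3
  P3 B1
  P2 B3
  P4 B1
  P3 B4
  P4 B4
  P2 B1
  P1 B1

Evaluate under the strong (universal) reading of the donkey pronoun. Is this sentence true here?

"it" takes "a bug" as antecedent — a donkey pronoun bound across the clause boundary.
Strong reading: for every (p,b) with found(p,b), fixed(p,b) ∧ documented(p,b).
Restrictor pairs: (P1,B1) ✓  (P1,B2) ✓  (P1,B3) ✓  (P2,B1) ✓  (P2,B2) ✓  (P2,B3) ✓  (P2,B4) ✓  (P3,B2) ✓  (P3,B3) ✓  (P3,B4) ✓  (P4,B2) ✓  (P4,B3) ✓
Every restrictor pair satisfies the scope.

True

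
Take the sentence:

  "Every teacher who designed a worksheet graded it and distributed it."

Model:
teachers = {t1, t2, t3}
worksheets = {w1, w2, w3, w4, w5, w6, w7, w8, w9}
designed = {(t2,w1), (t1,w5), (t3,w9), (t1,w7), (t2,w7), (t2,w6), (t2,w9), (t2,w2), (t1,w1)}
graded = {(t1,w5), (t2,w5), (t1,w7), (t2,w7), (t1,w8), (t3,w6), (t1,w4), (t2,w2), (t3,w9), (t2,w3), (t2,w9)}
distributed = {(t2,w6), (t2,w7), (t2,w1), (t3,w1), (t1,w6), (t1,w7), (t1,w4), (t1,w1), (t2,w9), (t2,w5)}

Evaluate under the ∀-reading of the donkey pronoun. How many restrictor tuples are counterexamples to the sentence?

6

"it" takes "a worksheet" as antecedent — a donkey pronoun bound across the clause boundary.
Strong reading: for every (t,w) with designed(t,w), graded(t,w) ∧ distributed(t,w).
Restrictor pairs: (t1,w1) ✗  (t1,w5) ✗  (t1,w7) ✓  (t2,w1) ✗  (t2,w2) ✗  (t2,w6) ✗  (t2,w7) ✓  (t2,w9) ✓  (t3,w9) ✗
Counterexamples (restrictor pairs failing the scope): 6.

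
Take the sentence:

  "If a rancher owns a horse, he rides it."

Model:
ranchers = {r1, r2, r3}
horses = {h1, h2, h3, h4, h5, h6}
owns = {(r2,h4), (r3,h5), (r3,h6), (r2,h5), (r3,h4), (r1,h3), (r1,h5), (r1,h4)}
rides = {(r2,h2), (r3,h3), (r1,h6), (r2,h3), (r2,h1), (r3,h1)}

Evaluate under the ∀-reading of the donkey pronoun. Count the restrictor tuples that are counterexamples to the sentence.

"it" takes "a horse" as antecedent — a donkey pronoun bound across the clause boundary.
Strong reading: for every (r,h) with owns(r,h), rides(r,h).
Restrictor pairs: (r1,h3) ✗  (r1,h4) ✗  (r1,h5) ✗  (r2,h4) ✗  (r2,h5) ✗  (r3,h4) ✗  (r3,h5) ✗  (r3,h6) ✗
Counterexamples (restrictor pairs failing the scope): 8.

8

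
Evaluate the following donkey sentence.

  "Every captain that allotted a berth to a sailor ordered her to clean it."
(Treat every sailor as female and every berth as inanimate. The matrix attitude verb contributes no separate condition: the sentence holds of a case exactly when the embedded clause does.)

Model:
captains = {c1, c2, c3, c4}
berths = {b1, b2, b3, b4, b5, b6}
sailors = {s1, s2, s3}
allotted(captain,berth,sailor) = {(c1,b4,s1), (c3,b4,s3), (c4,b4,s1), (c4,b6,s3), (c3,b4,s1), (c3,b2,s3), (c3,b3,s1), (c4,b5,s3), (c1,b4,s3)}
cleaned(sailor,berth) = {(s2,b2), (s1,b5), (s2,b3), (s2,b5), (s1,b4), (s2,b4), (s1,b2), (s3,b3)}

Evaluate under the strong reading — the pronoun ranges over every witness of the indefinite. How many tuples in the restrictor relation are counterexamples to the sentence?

"her" takes "a sailor" as antecedent and "it" takes "a berth"; both are donkey pronouns co-varying with the restrictor.
Strong reading: for every (c,b,s) with allotted(c,b,s), cleaned(s,b).
Restrictor triples: (c1,b4,s1)→cleaned(s1,b4) ✓  (c1,b4,s3)→cleaned(s3,b4) ✗  (c3,b2,s3)→cleaned(s3,b2) ✗  (c3,b3,s1)→cleaned(s1,b3) ✗  (c3,b4,s1)→cleaned(s1,b4) ✓  (c3,b4,s3)→cleaned(s3,b4) ✗  (c4,b4,s1)→cleaned(s1,b4) ✓  (c4,b5,s3)→cleaned(s3,b5) ✗  (c4,b6,s3)→cleaned(s3,b6) ✗
Counterexamples (restrictor triples failing the scope): 6.

6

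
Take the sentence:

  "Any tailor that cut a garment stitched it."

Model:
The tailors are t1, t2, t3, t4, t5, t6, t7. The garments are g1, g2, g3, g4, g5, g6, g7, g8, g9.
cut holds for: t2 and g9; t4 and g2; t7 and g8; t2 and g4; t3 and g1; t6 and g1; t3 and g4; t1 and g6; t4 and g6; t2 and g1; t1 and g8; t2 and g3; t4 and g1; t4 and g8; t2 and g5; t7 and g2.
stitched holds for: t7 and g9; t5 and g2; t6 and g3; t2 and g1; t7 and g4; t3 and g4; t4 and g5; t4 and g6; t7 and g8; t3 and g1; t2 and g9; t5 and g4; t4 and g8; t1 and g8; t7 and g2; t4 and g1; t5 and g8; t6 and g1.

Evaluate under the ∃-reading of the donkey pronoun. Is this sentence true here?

True

"it" takes "a garment" as antecedent — a donkey pronoun bound across the clause boundary.
Weak reading: every tailor t with some cut-garment has at least one cut-garment g such that stitched(t,g).
Per tailor: t1:✓  t2:✓  t3:✓  t4:✓  t6:✓  t7:✓
Every tailor in the restrictor has a witness.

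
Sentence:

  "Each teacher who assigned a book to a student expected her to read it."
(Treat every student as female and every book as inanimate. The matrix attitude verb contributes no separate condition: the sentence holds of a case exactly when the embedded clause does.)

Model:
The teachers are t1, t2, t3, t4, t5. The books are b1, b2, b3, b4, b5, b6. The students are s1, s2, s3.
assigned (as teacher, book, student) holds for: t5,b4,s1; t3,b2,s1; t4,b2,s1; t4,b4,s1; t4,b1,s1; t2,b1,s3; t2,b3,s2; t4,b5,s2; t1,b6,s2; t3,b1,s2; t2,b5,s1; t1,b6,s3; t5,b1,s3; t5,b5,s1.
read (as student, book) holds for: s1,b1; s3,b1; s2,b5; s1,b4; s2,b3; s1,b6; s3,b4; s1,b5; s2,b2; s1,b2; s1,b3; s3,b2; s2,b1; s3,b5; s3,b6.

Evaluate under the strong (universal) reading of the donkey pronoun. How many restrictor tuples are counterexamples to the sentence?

"her" takes "a student" as antecedent and "it" takes "a book"; both are donkey pronouns co-varying with the restrictor.
Strong reading: for every (t,b,s) with assigned(t,b,s), read(s,b).
Restrictor triples: (t1,b6,s2)→read(s2,b6) ✗  (t1,b6,s3)→read(s3,b6) ✓  (t2,b1,s3)→read(s3,b1) ✓  (t2,b3,s2)→read(s2,b3) ✓  (t2,b5,s1)→read(s1,b5) ✓  (t3,b1,s2)→read(s2,b1) ✓  (t3,b2,s1)→read(s1,b2) ✓  (t4,b1,s1)→read(s1,b1) ✓  (t4,b2,s1)→read(s1,b2) ✓  (t4,b4,s1)→read(s1,b4) ✓  (t4,b5,s2)→read(s2,b5) ✓  (t5,b1,s3)→read(s3,b1) ✓  (t5,b4,s1)→read(s1,b4) ✓  (t5,b5,s1)→read(s1,b5) ✓
Counterexamples (restrictor triples failing the scope): 1.

1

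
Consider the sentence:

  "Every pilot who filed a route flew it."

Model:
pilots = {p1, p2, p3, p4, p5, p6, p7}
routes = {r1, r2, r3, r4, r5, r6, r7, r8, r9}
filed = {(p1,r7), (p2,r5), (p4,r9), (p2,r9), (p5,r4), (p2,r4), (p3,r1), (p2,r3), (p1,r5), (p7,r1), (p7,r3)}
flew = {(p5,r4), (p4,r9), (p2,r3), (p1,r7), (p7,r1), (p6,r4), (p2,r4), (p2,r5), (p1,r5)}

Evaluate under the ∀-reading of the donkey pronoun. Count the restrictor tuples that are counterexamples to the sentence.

3

"it" takes "a route" as antecedent — a donkey pronoun bound across the clause boundary.
Strong reading: for every (p,r) with filed(p,r), flew(p,r).
Restrictor pairs: (p1,r5) ✓  (p1,r7) ✓  (p2,r3) ✓  (p2,r4) ✓  (p2,r5) ✓  (p2,r9) ✗  (p3,r1) ✗  (p4,r9) ✓  (p5,r4) ✓  (p7,r1) ✓  (p7,r3) ✗
Counterexamples (restrictor pairs failing the scope): 3.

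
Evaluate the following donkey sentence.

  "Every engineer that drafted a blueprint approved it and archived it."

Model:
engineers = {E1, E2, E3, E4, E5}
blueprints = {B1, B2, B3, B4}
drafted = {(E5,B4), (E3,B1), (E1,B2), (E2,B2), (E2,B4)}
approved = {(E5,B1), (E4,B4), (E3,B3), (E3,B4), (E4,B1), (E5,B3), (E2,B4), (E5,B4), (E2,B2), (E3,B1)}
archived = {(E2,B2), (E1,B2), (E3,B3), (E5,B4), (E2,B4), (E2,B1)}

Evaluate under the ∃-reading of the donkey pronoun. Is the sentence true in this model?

False

"it" takes "a blueprint" as antecedent — a donkey pronoun bound across the clause boundary.
Weak reading: every engineer e with some drafted-blueprint has at least one drafted-blueprint b such that approved(e,b) ∧ archived(e,b).
Per engineer: E1:✗  E2:✓  E3:✗  E5:✓
E1 has no witness among its drafted-blueprints.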